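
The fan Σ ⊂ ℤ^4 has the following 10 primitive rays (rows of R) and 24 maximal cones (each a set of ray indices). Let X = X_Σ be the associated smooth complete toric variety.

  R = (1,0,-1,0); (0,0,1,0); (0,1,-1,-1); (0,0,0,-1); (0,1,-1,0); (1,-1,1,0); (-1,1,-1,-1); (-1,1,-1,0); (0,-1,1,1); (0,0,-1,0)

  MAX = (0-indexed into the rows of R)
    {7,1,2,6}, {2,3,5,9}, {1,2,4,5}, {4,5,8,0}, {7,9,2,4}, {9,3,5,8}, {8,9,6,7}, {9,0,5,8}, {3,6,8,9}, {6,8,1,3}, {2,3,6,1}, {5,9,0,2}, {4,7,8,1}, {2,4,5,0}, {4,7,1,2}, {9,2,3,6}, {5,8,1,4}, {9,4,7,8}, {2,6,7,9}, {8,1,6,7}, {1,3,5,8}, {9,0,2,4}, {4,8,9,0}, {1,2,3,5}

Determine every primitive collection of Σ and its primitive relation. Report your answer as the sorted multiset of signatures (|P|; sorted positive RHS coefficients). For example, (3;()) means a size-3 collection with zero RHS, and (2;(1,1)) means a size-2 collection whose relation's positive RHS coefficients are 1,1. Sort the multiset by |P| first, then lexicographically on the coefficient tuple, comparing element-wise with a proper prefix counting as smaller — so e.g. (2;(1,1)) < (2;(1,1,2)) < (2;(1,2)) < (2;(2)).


12 minimal non-faces of Δ(Σ) (on 10 rays):

  • {1,9}:  v_{1} + v_{9} = 0 ; sig = (2;())
  • {2,8}:  v_{2} + v_{8} = 0 ; sig = (2;())
  • {5,7}:  v_{5} + v_{7} = 0 ; sig = (2;())
  • {3,4}:  v_{3} + v_{4} = v_{2} ; sig = (2;(1))
  • {3,7}:  v_{3} + v_{7} = v_{6} ; sig = (2;(1))
  • {5,6}:  v_{5} + v_{6} = v_{3} ; sig = (2;(1))
  • {0,1}:  v_{0} + v_{1} = v_{4} + v_{5} ; sig = (2;(1,1))
  • {0,6}:  v_{0} + v_{6} = v_{2} + v_{9} ; sig = (2;(1,1))
  • {0,7}:  v_{0} + v_{7} = v_{4} + v_{9} ; sig = (2;(1,1))
  • {4,6}:  v_{4} + v_{6} = v_{2} + v_{7} ; sig = (2;(1,1))
  • {0,3}:  v_{0} + v_{3} = v_{2} + v_{5} + v_{9} ; sig = (2;(1,1,1))
  • {4,5,9}:  v_{4} + v_{5} + v_{9} = v_{0} ; sig = (3;(1))

Hence PRS(X_Σ) =
{ (2;()) ×3,  (2;(1)) ×3,  (2;(1,1)) ×4,  (2;(1,1,1)),  (3;(1)) }


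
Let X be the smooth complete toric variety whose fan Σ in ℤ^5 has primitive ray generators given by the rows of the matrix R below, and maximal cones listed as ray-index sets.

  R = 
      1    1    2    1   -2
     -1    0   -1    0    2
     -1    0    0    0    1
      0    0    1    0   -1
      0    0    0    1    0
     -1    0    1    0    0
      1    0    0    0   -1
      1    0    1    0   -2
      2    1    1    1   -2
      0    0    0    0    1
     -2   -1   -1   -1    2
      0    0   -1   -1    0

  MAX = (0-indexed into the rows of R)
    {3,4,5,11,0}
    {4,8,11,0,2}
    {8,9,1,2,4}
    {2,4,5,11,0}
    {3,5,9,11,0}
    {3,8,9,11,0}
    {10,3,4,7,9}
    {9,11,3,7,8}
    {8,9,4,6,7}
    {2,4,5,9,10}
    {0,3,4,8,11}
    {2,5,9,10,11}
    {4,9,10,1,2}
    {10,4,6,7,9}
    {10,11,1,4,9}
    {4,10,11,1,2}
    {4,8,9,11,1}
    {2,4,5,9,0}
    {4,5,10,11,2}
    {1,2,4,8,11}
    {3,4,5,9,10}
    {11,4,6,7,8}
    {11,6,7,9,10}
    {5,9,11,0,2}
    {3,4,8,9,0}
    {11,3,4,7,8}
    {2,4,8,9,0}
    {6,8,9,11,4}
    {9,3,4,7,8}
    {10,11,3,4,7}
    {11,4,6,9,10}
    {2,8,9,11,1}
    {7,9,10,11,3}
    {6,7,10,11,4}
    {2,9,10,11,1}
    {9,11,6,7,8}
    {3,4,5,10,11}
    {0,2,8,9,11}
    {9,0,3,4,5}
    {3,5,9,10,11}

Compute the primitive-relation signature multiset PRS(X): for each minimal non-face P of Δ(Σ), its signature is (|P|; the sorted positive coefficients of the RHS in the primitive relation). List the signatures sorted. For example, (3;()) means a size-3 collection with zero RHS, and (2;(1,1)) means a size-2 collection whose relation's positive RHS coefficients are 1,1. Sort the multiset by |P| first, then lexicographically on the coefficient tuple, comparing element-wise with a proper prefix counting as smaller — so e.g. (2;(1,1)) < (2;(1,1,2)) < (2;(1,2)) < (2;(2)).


21 minimal non-faces of Δ(Σ) (on 12 rays):

  P = {1,7}:  v_{1} + v_{7} = 0 ; sig = (2;())
  P = {2,6}:  v_{2} + v_{6} = 0 ; sig = (2;())
  P = {8,10}:  v_{8} + v_{10} = 0 ; sig = (2;())
  P = {0,10}:  v_{0} + v_{10} = v_{5} ; sig = (2;(1))
  P = {1,3}:  v_{1} + v_{3} = v_{2} ; sig = (2;(1))
  P = {2,3}:  v_{2} + v_{3} = v_{5} ; sig = (2;(1))
  P = {2,7}:  v_{2} + v_{7} = v_{3} ; sig = (2;(1))
  P = {3,6}:  v_{3} + v_{6} = v_{7} ; sig = (2;(1))
  P = {5,6}:  v_{5} + v_{6} = v_{3} ; sig = (2;(1))
  P = {5,8}:  v_{5} + v_{8} = v_{0} ; sig = (2;(1))
  P = {0,6}:  v_{0} + v_{6} = v_{3} + v_{8} ; sig = (2;(1,1))
  P = {1,6}:  v_{1} + v_{6} = v_{4} + v_{9} + v_{11} ; sig = (2;(1,1,1))
  P = {0,1}:  v_{0} + v_{1} = 2·v_{2} + v_{8} ; sig = (2;(1,2))
  P = {0,7}:  v_{0} + v_{7} = 2·v_{3} + v_{8} ; sig = (2;(1,2))
  P = {1,5}:  v_{1} + v_{5} = 2·v_{2} ; sig = (2;(2))
  P = {5,7}:  v_{5} + v_{7} = 2·v_{3} ; sig = (2;(2))
  P = {3,4,9,11}:  v_{3} + v_{4} + v_{9} + v_{11} = 0 ; sig = (4;())
  P = {2,4,9,11}:  v_{2} + v_{4} + v_{9} + v_{11} = v_{1} ; sig = (4;(1))
  P = {4,5,9,11}:  v_{4} + v_{5} + v_{9} + v_{11} = v_{2} ; sig = (4;(1))
  P = {4,7,9,11}:  v_{4} + v_{7} + v_{9} + v_{11} = v_{6} ; sig = (4;(1))
  P = {0,4,9,11}:  v_{0} + v_{4} + v_{9} + v_{11} = v_{2} + v_{8} ; sig = (4;(1,1))

Sorted signature multiset PRS(X):
    |P|=2: 16 collections, coeffs (), (), (), (1), (1), (1), (1), (1), (1), (1), (1,1), (1,1,1), (1,2), (1,2), (2), (2)
    |P|=4: 5 collections, coeffs (), (1), (1), (1), (1,1)


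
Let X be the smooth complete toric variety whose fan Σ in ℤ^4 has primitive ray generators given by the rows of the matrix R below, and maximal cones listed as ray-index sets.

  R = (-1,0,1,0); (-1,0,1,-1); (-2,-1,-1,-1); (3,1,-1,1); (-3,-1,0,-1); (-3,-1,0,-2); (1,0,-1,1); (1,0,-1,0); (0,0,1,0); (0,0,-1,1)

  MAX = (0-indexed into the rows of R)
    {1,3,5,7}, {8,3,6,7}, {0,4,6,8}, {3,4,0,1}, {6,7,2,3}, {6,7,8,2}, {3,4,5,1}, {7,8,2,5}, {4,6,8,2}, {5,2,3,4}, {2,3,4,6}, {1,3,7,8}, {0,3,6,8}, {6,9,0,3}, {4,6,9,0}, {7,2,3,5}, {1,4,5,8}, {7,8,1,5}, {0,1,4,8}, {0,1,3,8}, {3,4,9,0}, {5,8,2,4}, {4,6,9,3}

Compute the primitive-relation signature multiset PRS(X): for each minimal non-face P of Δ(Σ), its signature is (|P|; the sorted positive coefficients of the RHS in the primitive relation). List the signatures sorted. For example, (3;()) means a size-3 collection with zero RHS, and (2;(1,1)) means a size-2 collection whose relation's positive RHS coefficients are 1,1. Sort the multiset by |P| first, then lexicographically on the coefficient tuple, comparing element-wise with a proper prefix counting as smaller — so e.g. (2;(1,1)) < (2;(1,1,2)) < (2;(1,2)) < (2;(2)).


Minimal non-faces — 16 found among 10 rays, 23 max cones:

  • {0,7}:  v_{0} + v_{7} = 0 — sig = (2;())
  • {1,6}:  v_{1} + v_{6} = 0 — sig = (2;())
  • {0,2}:  v_{0} + v_{2} = v_{4} — sig = (2;(1))
  • {1,2}:  v_{1} + v_{2} = v_{5} — sig = (2;(1))
  • {4,7}:  v_{4} + v_{7} = v_{2} — sig = (2;(1))
  • {5,6}:  v_{5} + v_{6} = v_{2} — sig = (2;(1))
  • {0,5}:  v_{0} + v_{5} = v_{1} + v_{4} — sig = (2;(1,1))
  • {8,9}:  v_{8} + v_{9} = v_{0} + v_{6} — sig = (2;(1,1))
  • {1,9}:  v_{1} + v_{9} = v_{0} + v_{3} + v_{4} — sig = (2;(1,1,1))
  • {7,9}:  v_{7} + v_{9} = v_{3} + v_{4} + v_{6} — sig = (2;(1,1,1))
  • {2,9}:  v_{2} + v_{9} = v_{3} + 2·v_{4} + v_{6} — sig = (2;(1,1,2))
  • {5,9}:  v_{5} + v_{9} = v_{3} + 2·v_{4} — sig = (2;(1,2))
  • {3,4,8}:  v_{3} + v_{4} + v_{8} = 0 — sig = (3;())
  • {2,3,8}:  v_{2} + v_{3} + v_{8} = v_{7} — sig = (3;(1))
  • {3,5,8}:  v_{3} + v_{5} + v_{8} = v_{1} + v_{7} — sig = (3;(1,1))
  • {0,3,4,6}:  v_{0} + v_{3} + v_{4} + v_{6} = v_{9} — sig = (4;(1))

Hence PRS(X_Σ) =
{ (2;()) ×2,  (2;(1)) ×4,  (2;(1,1)) ×2,  (2;(1,1,1)) ×2,  (2;(1,1,2)),  (2;(1,2)),  (3;()),  (3;(1)),  (3;(1,1)),  (4;(1)) }


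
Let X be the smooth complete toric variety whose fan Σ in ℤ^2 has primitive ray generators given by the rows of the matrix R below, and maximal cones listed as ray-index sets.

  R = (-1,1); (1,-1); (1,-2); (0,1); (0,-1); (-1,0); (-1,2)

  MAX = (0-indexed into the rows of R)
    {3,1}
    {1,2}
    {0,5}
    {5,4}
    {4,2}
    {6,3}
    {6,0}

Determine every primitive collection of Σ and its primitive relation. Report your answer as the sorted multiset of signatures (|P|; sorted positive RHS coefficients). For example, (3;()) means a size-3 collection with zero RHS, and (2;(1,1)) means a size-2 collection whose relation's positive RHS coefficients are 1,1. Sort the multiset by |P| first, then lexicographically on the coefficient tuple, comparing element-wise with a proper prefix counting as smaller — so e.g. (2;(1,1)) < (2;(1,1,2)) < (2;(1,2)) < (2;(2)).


The 14 primitive collections of Σ (r=7, n=2):

  {0,1}:  v_{0} + v_{1} = 0  ⟹  sig = (2;())
  {2,6}:  v_{2} + v_{6} = 0  ⟹  sig = (2;())
  {3,4}:  v_{3} + v_{4} = 0  ⟹  sig = (2;())
  {0,2}:  v_{0} + v_{2} = v_{4}  ⟹  sig = (2;(1))
  {0,3}:  v_{0} + v_{3} = v_{6}  ⟹  sig = (2;(1))
  {0,4}:  v_{0} + v_{4} = v_{5}  ⟹  sig = (2;(1))
  {1,4}:  v_{1} + v_{4} = v_{2}  ⟹  sig = (2;(1))
  {1,5}:  v_{1} + v_{5} = v_{4}  ⟹  sig = (2;(1))
  {1,6}:  v_{1} + v_{6} = v_{3}  ⟹  sig = (2;(1))
  {2,3}:  v_{2} + v_{3} = v_{1}  ⟹  sig = (2;(1))
  {3,5}:  v_{3} + v_{5} = v_{0}  ⟹  sig = (2;(1))
  {4,6}:  v_{4} + v_{6} = v_{0}  ⟹  sig = (2;(1))
  {2,5}:  v_{2} + v_{5} = 2·v_{4}  ⟹  sig = (2;(2))
  {5,6}:  v_{5} + v_{6} = 2·v_{0}  ⟹  sig = (2;(2))

so the primitive-relation signature multiset is
    |P|=2: 14 collections, coeffs (), (), (), (1), (1), (1), (1), (1), (1), (1), (1), (1), (2), (2)


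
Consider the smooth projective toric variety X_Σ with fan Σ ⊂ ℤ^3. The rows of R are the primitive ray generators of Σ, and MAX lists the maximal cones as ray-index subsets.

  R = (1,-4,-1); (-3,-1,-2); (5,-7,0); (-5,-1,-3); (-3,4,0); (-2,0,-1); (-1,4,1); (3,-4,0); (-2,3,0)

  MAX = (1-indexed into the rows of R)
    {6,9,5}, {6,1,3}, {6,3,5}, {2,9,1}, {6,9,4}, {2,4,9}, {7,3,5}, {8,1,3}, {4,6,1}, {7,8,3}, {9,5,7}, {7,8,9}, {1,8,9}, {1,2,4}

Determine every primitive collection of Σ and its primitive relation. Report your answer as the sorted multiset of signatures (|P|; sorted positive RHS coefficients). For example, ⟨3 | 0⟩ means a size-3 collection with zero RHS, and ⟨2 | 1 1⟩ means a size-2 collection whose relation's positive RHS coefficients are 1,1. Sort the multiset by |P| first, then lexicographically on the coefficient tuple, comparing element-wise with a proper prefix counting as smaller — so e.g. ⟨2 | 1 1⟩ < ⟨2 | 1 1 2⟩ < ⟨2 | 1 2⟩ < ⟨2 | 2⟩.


17 minimal non-faces of Δ(Σ) (on 9 rays):

  P={1,7}:  v_{1} + v_{7} = 0  →  sig = ⟨2 | 0⟩
  P={5,8}:  v_{5} + v_{8} = 0  →  sig = ⟨2 | 0⟩
  P={1,5}:  v_{1} + v_{5} = v_{6}  →  sig = ⟨2 | 1⟩
  P={2,6}:  v_{2} + v_{6} = v_{4}  →  sig = ⟨2 | 1⟩
  P={3,9}:  v_{3} + v_{9} = v_{8}  →  sig = ⟨2 | 1⟩
  P={6,7}:  v_{6} + v_{7} = v_{5}  →  sig = ⟨2 | 1⟩
  P={6,8}:  v_{6} + v_{8} = v_{1}  →  sig = ⟨2 | 1⟩
  P={2,7}:  v_{2} + v_{7} = v_{6} + v_{9}  →  sig = ⟨2 | 1 1⟩
  P={4,8}:  v_{4} + v_{8} = v_{1} + v_{2}  →  sig = ⟨2 | 1 1⟩
  P={2,5}:  v_{2} + v_{5} = 2·v_{6} + v_{9}  →  sig = ⟨2 | 1 2⟩
  P={2,8}:  v_{2} + v_{8} = 2·v_{1} + v_{9}  →  sig = ⟨2 | 1 2⟩
  P={3,4}:  v_{3} + v_{4} = 2·v_{1} + v_{6}  →  sig = ⟨2 | 1 2⟩
  P={4,7}:  v_{4} + v_{7} = 2·v_{6} + v_{9}  →  sig = ⟨2 | 1 2⟩
  P={4,5}:  v_{4} + v_{5} = 3·v_{6} + v_{9}  →  sig = ⟨2 | 1 3⟩
  P={2,3}:  v_{2} + v_{3} = 2·v_{1}  →  sig = ⟨2 | 2⟩
  P={1,6,9}:  v_{1} + v_{6} + v_{9} = v_{2}  →  sig = ⟨3 | 1⟩
  P={1,4,9}:  v_{1} + v_{4} + v_{9} = 2·v_{2}  →  sig = ⟨3 | 2⟩

Sorted signature multiset PRS(X):
    |P|=2: 15 collections, coeffs (), (), (1), (1), (1), (1), (1), (1,1), (1,1), (1,2), (1,2), (1,2), (1,2), (1,3), (2)
    |P|=3: 2 collections, coeffs (1), (2)


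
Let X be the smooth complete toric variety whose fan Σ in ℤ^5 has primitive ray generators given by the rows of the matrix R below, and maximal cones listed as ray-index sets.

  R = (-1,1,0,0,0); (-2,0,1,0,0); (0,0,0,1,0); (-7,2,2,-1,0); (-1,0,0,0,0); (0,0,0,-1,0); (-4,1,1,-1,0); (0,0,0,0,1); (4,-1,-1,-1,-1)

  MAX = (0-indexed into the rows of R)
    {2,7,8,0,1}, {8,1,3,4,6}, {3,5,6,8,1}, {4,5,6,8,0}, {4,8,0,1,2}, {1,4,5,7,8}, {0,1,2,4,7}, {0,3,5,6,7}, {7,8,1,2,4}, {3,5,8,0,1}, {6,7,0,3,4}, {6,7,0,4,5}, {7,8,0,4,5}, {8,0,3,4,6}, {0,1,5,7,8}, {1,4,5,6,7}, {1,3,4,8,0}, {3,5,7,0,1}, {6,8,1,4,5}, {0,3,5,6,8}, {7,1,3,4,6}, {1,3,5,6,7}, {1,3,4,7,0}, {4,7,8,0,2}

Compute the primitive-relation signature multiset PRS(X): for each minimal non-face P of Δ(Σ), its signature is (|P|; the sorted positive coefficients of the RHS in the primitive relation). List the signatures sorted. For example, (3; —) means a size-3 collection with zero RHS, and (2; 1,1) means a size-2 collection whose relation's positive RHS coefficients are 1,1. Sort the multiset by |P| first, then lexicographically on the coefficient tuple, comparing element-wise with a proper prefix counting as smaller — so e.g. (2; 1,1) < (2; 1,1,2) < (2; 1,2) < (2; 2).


Δ(Σ) — 9 vertices, 9 min non-faces:

  P = {2,5}:  v_{2} + v_{5} = 0  ⟹  sig = (2; —)
  P = {2,6}:  v_{2} + v_{6} = v_{0} + v_{1} + v_{4}  ⟹  sig = (2; 1,1,1)
  P = {2,3}:  v_{2} + v_{3} = 2·v_{0} + 2·v_{1} + v_{4}  ⟹  sig = (2; 1,2,2)
  P = {0,1,6}:  v_{0} + v_{1} + v_{6} = v_{3}  ⟹  sig = (3; 1)
  P = {3,7,8}:  v_{3} + v_{7} + v_{8} = v_{0} + v_{1} + 2·v_{5}  ⟹  sig = (3; 1,1,2)
  P = {3,4,5}:  v_{3} + v_{4} + v_{5} = 2·v_{6}  ⟹  sig = (3; 2)
  P = {6,7,8}:  v_{6} + v_{7} + v_{8} = 2·v_{5}  ⟹  sig = (3; 2)
  P = {0,1,4,5}:  v_{0} + v_{1} + v_{4} + v_{5} = v_{6}  ⟹  sig = (4; 1)
  P = {0,1,4,7,8}:  v_{0} + v_{1} + v_{4} + v_{7} + v_{8} = v_{5}  ⟹  sig = (5; 1)

Signatures (|P|; sorted positive RHS coefficients), sorted:
    (2; —)
    (2; 1,1,1)
    (2; 1,2,2)
    (3; 1)
    (3; 1,1,2)
    (3; 2)
    (3; 2)
    (4; 1)
    (5; 1)


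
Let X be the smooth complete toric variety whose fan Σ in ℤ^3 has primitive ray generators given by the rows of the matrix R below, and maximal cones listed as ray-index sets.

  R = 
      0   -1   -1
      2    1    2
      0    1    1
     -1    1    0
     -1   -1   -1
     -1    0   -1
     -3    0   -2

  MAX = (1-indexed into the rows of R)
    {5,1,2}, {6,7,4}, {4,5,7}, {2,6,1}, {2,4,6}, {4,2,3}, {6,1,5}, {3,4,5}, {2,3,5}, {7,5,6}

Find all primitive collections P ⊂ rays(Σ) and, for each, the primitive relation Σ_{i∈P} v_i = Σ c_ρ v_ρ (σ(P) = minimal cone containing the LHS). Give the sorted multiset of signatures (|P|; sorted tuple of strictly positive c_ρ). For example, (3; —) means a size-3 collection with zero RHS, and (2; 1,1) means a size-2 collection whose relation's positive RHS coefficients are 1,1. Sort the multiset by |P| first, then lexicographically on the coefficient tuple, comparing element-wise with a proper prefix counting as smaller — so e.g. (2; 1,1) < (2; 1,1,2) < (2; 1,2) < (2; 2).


Σ has 9 primitive collections:

  {1,3}:  v_{1} + v_{3} = 0 — sig = (2; —)
  {1,4}:  v_{1} + v_{4} = v_{6} — sig = (2; 1)
  {2,7}:  v_{2} + v_{7} = v_{4} — sig = (2; 1)
  {3,6}:  v_{3} + v_{6} = v_{4} — sig = (2; 1)
  {1,7}:  v_{1} + v_{7} = v_{5} + 2·v_{6} — sig = (2; 1,2)
  {3,7}:  v_{3} + v_{7} = 2·v_{4} + v_{5} — sig = (2; 1,2)
  {2,5,6}:  v_{2} + v_{5} + v_{6} = 0 — sig = (3; —)
  {2,4,5}:  v_{2} + v_{4} + v_{5} = v_{3} — sig = (3; 1)
  {4,5,6}:  v_{4} + v_{5} + v_{6} = v_{7} — sig = (3; 1)

Signatures (|P|; sorted positive RHS coefficients), sorted:
    |P|=2: 6 collections, coeffs (), (1), (1), (1), (1,2), (1,2)
    |P|=3: 3 collections, coeffs (), (1), (1)


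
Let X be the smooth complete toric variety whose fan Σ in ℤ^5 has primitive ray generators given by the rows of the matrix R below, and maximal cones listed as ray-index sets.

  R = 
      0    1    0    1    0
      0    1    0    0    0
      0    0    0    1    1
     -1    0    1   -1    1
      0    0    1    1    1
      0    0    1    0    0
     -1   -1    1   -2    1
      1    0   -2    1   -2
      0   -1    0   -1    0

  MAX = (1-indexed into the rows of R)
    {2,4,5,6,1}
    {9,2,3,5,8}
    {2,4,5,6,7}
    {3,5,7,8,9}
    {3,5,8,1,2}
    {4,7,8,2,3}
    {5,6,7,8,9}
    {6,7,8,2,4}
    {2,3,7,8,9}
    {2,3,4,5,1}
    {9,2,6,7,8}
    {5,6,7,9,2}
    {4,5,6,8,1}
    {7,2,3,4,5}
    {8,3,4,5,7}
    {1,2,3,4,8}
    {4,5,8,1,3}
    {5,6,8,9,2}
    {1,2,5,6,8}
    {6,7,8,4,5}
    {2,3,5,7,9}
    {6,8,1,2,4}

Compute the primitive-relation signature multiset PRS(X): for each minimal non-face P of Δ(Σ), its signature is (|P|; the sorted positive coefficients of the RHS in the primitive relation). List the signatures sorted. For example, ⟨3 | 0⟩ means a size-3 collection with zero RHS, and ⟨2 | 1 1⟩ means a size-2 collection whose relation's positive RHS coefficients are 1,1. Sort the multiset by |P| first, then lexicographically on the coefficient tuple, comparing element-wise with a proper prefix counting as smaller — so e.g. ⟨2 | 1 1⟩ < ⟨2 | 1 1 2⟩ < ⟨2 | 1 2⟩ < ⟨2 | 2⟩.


Δ(Σ) — 9 vertices, 6 min non-faces:

  P = {1,9}:  v_{1} + v_{9} = 0 — sig = ⟨2 | 0⟩
  P = {1,7}:  v_{1} + v_{7} = v_{4} — sig = ⟨2 | 1⟩
  P = {3,6}:  v_{3} + v_{6} = v_{5} — sig = ⟨2 | 1⟩
  P = {4,9}:  v_{4} + v_{9} = v_{7} — sig = ⟨2 | 1⟩
  P = {2,5,7,8}:  v_{2} + v_{5} + v_{7} + v_{8} = 0 — sig = ⟨4 | 0⟩
  P = {2,4,5,8}:  v_{2} + v_{4} + v_{5} + v_{8} = v_{1} — sig = ⟨4 | 1⟩

Hence PRS(X_Σ) =
    |P|=2: 4 collections, coeffs (), (1), (1), (1)
    |P|=4: 2 collections, coeffs (), (1)


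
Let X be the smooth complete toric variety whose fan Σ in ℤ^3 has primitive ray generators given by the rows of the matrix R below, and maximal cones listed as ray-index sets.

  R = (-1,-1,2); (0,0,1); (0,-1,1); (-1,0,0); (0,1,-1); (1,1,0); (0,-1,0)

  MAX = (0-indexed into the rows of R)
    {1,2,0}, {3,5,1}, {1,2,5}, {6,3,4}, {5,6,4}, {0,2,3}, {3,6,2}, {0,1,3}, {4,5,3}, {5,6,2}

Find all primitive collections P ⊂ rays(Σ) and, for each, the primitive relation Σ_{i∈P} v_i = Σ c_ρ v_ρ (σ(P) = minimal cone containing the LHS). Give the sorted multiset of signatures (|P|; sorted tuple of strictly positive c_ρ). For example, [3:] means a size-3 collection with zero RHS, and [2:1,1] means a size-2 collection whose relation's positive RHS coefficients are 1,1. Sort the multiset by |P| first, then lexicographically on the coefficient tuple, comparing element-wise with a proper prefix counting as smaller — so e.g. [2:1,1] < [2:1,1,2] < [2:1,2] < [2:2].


Δ(Σ) — 7 vertices, 9 min non-faces:

  P = {2,4}:  v_{2} + v_{4} = 0  →  sig = [2:]
  P = {1,6}:  v_{1} + v_{6} = v_{2}  →  sig = [2:1]
  P = {0,4}:  v_{0} + v_{4} = v_{1} + v_{3}  →  sig = [2:1,1]
  P = {1,4}:  v_{1} + v_{4} = v_{3} + v_{5}  →  sig = [2:1,1]
  P = {0,6}:  v_{0} + v_{6} = 2·v_{2} + v_{3}  →  sig = [2:1,2]
  P = {0,5}:  v_{0} + v_{5} = 2·v_{1}  →  sig = [2:2]
  P = {3,5,6}:  v_{3} + v_{5} + v_{6} = 0  →  sig = [3:]
  P = {1,2,3}:  v_{1} + v_{2} + v_{3} = v_{0}  →  sig = [3:1]
  P = {2,3,5}:  v_{2} + v_{3} + v_{5} = v_{1}  →  sig = [3:1]

Hence PRS(X_Σ) =
    [2:]
    [2:1]
    [2:1,1]
    [2:1,1]
    [2:1,2]
    [2:2]
    [3:]
    [3:1]
    [3:1]


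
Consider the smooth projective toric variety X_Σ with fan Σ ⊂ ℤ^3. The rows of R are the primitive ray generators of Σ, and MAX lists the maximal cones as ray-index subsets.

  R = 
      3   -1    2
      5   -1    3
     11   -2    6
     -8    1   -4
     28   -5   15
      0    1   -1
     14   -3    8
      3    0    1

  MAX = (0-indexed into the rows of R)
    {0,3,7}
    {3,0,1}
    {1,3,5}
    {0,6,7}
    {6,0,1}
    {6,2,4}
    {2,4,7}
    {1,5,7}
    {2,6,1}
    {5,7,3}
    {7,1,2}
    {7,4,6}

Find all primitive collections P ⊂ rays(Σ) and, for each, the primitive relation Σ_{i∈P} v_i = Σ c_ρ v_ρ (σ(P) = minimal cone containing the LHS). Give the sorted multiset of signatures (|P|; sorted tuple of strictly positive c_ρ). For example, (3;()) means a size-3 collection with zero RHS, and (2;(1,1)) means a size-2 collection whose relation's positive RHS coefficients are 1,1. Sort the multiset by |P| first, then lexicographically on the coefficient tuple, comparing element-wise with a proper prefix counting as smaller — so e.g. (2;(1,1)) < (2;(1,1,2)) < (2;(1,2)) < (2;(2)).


14 minimal non-faces of Δ(Σ) (on 8 rays):

  • {0,2}:  v_{0} + v_{2} = v_{6}  so sig = (2;(1))
  • {0,5}:  v_{0} + v_{5} = v_{7}  so sig = (2;(1))
  • {2,3}:  v_{2} + v_{3} = v_{0}  so sig = (2;(1))
  • {5,6}:  v_{5} + v_{6} = v_{2} + v_{7}  so sig = (2;(1,1))
  • {3,4}:  v_{3} + v_{4} = v_{0} + v_{6} + v_{7}  so sig = (2;(1,1,1))
  • {0,4}:  v_{0} + v_{4} = 2·v_{6} + v_{7}  so sig = (2;(1,2))
  • {2,5}:  v_{2} + v_{5} = v_{1} + 2·v_{7}  so sig = (2;(1,2))
  • {3,6}:  v_{3} + v_{6} = 2·v_{0}  so sig = (2;(2))
  • {4,5}:  v_{4} + v_{5} = 2·v_{2} + 2·v_{7}  so sig = (2;(2,2))
  • {1,4}:  v_{1} + v_{4} = 3·v_{2}  so sig = (2;(3))
  • {1,3,7}:  v_{1} + v_{3} + v_{7} = 0  so sig = (3;())
  • {0,1,7}:  v_{0} + v_{1} + v_{7} = v_{2}  so sig = (3;(1))
  • {2,6,7}:  v_{2} + v_{6} + v_{7} = v_{4}  so sig = (3;(1))
  • {1,6,7}:  v_{1} + v_{6} + v_{7} = 2·v_{2}  so sig = (3;(2))

Hence PRS(X_Σ) =
{ (2;(1)) ×3,  (2;(1,1)),  (2;(1,1,1)),  (2;(1,2)) ×2,  (2;(2)),  (2;(2,2)),  (2;(3)),  (3;()),  (3;(1)) ×2,  (3;(2)) }


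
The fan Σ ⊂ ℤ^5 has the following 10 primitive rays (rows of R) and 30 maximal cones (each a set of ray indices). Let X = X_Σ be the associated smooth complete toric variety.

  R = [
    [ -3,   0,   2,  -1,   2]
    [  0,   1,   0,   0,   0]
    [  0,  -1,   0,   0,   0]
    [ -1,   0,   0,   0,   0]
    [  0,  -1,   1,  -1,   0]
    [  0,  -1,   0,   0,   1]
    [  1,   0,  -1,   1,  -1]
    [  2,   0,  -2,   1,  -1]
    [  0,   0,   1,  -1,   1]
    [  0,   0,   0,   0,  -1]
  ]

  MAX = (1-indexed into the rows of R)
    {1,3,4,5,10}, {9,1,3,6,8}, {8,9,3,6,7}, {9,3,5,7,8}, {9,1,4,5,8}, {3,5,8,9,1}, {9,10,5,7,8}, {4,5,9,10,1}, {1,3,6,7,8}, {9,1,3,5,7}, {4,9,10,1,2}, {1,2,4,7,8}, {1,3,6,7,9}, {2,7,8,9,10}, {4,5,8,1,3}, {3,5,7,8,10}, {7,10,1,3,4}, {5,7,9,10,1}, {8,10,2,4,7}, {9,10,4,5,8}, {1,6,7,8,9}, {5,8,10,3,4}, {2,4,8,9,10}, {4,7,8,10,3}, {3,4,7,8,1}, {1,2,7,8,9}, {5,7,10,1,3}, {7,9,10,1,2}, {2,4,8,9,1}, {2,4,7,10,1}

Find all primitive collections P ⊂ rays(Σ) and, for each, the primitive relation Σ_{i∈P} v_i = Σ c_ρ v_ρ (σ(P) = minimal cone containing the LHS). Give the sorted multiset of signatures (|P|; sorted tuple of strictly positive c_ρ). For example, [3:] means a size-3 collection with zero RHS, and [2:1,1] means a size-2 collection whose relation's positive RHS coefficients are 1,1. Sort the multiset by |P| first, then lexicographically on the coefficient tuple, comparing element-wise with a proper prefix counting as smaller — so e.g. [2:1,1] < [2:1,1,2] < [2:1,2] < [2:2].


Primitive collections (13):

  P={2,3}:  v_{2} + v_{3} = 0 ; sig = [2:]
  P={6,10}:  v_{6} + v_{10} = v_{3} ; sig = [2:1]
  P={2,5}:  v_{2} + v_{5} = v_{9} + v_{10} ; sig = [2:1,1]
  P={4,6}:  v_{4} + v_{6} = v_{1} + v_{3} + v_{8} ; sig = [2:1,1,1]
  P={2,6}:  v_{2} + v_{6} = v_{1} + v_{7} + v_{8} + v_{9} ; sig = [2:1,1,1,1]
  P={5,6}:  v_{5} + v_{6} = 2·v_{3} + v_{9} ; sig = [2:1,2]
  P={4,7,9}:  v_{4} + v_{7} + v_{9} = 0 ; sig = [3:]
  P={1,8,10}:  v_{1} + v_{8} + v_{10} = v_{4} ; sig = [3:1]
  P={3,9,10}:  v_{3} + v_{9} + v_{10} = v_{5} ; sig = [3:1]
  P={4,5,7}:  v_{4} + v_{5} + v_{7} = v_{3} + v_{10} ; sig = [3:1,1]
  P={3,4,9}:  v_{3} + v_{4} + v_{9} = v_{1} + v_{5} + v_{8} ; sig = [3:1,1,1]
  P={1,5,7,8}:  v_{1} + v_{5} + v_{7} + v_{8} = v_{3} ; sig = [4:1]
  P={1,3,7,8,9}:  v_{1} + v_{3} + v_{7} + v_{8} + v_{9} = v_{6} ; sig = [5:1]

Sorted signature multiset PRS(X):
{ [2:],  [2:1],  [2:1,1],  [2:1,1,1],  [2:1,1,1,1],  [2:1,2],  [3:],  [3:1] ×2,  [3:1,1],  [3:1,1,1],  [4:1],  [5:1] }


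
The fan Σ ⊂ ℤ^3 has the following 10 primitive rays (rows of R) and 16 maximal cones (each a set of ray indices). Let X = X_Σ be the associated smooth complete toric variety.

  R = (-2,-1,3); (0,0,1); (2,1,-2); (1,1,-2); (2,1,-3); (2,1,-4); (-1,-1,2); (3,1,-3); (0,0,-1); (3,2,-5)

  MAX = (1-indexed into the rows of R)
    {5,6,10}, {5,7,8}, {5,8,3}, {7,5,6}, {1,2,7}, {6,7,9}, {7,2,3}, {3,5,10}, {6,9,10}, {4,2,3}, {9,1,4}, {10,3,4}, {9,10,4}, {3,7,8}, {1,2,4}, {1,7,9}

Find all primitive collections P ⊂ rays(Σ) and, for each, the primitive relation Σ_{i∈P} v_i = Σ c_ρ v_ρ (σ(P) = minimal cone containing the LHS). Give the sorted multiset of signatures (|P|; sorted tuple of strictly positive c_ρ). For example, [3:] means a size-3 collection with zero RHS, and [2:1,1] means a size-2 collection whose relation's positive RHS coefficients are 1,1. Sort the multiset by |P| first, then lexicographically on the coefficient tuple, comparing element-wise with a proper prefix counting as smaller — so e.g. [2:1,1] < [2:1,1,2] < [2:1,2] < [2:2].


Primitive collections (22):

  P = {1,5}:  v_{1} + v_{5} = 0 — sig = [2:]
  P = {2,9}:  v_{2} + v_{9} = 0 — sig = [2:]
  P = {4,7}:  v_{4} + v_{7} = 0 — sig = [2:]
  P = {1,3}:  v_{1} + v_{3} = v_{2} — sig = [2:1]
  P = {1,6}:  v_{1} + v_{6} = v_{9} — sig = [2:1]
  P = {1,10}:  v_{1} + v_{10} = v_{4} — sig = [2:1]
  P = {2,5}:  v_{2} + v_{5} = v_{3} — sig = [2:1]
  P = {2,6}:  v_{2} + v_{6} = v_{5} — sig = [2:1]
  P = {3,9}:  v_{3} + v_{9} = v_{5} — sig = [2:1]
  P = {4,5}:  v_{4} + v_{5} = v_{10} — sig = [2:1]
  P = {5,9}:  v_{5} + v_{9} = v_{6} — sig = [2:1]
  P = {7,10}:  v_{7} + v_{10} = v_{5} — sig = [2:1]
  P = {1,8}:  v_{1} + v_{8} = v_{3} + v_{7} — sig = [2:1,1]
  P = {2,10}:  v_{2} + v_{10} = v_{3} + v_{4} — sig = [2:1,1]
  P = {4,6}:  v_{4} + v_{6} = v_{9} + v_{10} — sig = [2:1,1]
  P = {4,8}:  v_{4} + v_{8} = v_{3} + v_{5} — sig = [2:1,1]
  P = {2,8}:  v_{2} + v_{8} = 2·v_{3} + v_{7} — sig = [2:1,2]
  P = {8,9}:  v_{8} + v_{9} = 2·v_{5} + v_{7} — sig = [2:1,2]
  P = {8,10}:  v_{8} + v_{10} = v_{3} + 2·v_{5} — sig = [2:1,2]
  P = {6,8}:  v_{6} + v_{8} = 3·v_{5} + v_{7} — sig = [2:1,3]
  P = {3,6}:  v_{3} + v_{6} = 2·v_{5} — sig = [2:2]
  P = {3,5,7}:  v_{3} + v_{5} + v_{7} = v_{8} — sig = [3:1]

so the primitive-relation signature multiset is
{ [2:] ×3,  [2:1] ×9,  [2:1,1] ×4,  [2:1,2] ×3,  [2:1,3],  [2:2],  [3:1] }


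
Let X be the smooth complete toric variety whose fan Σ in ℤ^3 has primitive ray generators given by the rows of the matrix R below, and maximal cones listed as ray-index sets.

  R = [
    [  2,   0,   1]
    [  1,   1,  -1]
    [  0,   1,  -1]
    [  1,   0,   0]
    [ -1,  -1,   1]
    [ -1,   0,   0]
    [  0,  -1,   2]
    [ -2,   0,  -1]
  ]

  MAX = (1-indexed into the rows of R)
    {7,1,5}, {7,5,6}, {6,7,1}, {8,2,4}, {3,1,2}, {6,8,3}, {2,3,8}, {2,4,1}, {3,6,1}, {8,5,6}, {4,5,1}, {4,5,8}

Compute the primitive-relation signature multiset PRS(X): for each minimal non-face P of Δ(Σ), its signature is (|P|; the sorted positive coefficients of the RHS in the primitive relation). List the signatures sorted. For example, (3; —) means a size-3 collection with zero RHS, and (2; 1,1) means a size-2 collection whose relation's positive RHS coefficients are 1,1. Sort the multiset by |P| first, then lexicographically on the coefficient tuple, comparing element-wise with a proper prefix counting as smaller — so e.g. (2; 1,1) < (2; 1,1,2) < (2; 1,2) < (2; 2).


Σ has 11 primitive collections:

  {1,8}:  v_{1} + v_{8} = 0  ⟹  sig = (2; —)
  {2,5}:  v_{2} + v_{5} = 0  ⟹  sig = (2; —)
  {4,6}:  v_{4} + v_{6} = 0  ⟹  sig = (2; —)
  {2,6}:  v_{2} + v_{6} = v_{3}  ⟹  sig = (2; 1)
  {3,4}:  v_{3} + v_{4} = v_{2}  ⟹  sig = (2; 1)
  {3,5}:  v_{3} + v_{5} = v_{6}  ⟹  sig = (2; 1)
  {2,7}:  v_{2} + v_{7} = v_{1} + v_{6}  ⟹  sig = (2; 1,1)
  {4,7}:  v_{4} + v_{7} = v_{1} + v_{5}  ⟹  sig = (2; 1,1)
  {7,8}:  v_{7} + v_{8} = v_{5} + v_{6}  ⟹  sig = (2; 1,1)
  {3,7}:  v_{3} + v_{7} = v_{1} + 2·v_{6}  ⟹  sig = (2; 1,2)
  {1,5,6}:  v_{1} + v_{5} + v_{6} = v_{7}  ⟹  sig = (3; 1)

Hence PRS(X_Σ) =
    (2; —)
    (2; —)
    (2; —)
    (2; 1)
    (2; 1)
    (2; 1)
    (2; 1,1)
    (2; 1,1)
    (2; 1,1)
    (2; 1,2)
    (3; 1)


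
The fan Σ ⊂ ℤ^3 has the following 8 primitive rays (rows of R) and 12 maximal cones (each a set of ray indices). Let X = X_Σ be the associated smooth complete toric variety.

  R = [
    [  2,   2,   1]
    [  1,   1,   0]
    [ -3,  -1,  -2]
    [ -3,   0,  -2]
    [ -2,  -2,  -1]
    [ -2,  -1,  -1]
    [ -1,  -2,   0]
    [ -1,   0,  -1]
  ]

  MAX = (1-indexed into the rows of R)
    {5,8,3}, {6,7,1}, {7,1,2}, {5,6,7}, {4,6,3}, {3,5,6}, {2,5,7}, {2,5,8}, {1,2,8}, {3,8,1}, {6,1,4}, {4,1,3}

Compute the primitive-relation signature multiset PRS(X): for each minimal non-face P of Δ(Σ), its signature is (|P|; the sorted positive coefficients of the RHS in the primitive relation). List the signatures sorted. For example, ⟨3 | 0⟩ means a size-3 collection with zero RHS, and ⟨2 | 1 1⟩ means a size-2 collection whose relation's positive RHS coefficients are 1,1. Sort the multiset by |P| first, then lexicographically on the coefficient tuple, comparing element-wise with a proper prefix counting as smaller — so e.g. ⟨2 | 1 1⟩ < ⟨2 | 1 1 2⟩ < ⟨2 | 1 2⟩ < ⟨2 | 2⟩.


Δ(Σ) — 8 vertices, 11 min non-faces:

  {1,5}:  v_{1} + v_{5} = 0 ; sig = ⟨2 | 0⟩
  {2,6}:  v_{2} + v_{6} = v_{8} ; sig = ⟨2 | 1⟩
  {6,8}:  v_{6} + v_{8} = v_{3} ; sig = ⟨2 | 1⟩
  {7,8}:  v_{7} + v_{8} = v_{5} ; sig = ⟨2 | 1⟩
  {3,7}:  v_{3} + v_{7} = v_{5} + v_{6} ; sig = ⟨2 | 1 1⟩
  {4,5}:  v_{4} + v_{5} = v_{3} + v_{6} ; sig = ⟨2 | 1 1⟩
  {2,4}:  v_{2} + v_{4} = v_{1} + v_{3} + v_{8} ; sig = ⟨2 | 1 1 1⟩
  {4,8}:  v_{4} + v_{8} = v_{1} + 2·v_{3} ; sig = ⟨2 | 1 2⟩
  {2,3}:  v_{2} + v_{3} = 2·v_{8} ; sig = ⟨2 | 2⟩
  {4,7}:  v_{4} + v_{7} = 2·v_{6} ; sig = ⟨2 | 2⟩
  {1,3,6}:  v_{1} + v_{3} + v_{6} = v_{4} ; sig = ⟨3 | 1⟩

Signatures (|P|; sorted positive RHS coefficients), sorted:
{ ⟨2 | 0⟩,  ⟨2 | 1⟩ ×3,  ⟨2 | 1 1⟩ ×2,  ⟨2 | 1 1 1⟩,  ⟨2 | 1 2⟩,  ⟨2 | 2⟩ ×2,  ⟨3 | 1⟩ }


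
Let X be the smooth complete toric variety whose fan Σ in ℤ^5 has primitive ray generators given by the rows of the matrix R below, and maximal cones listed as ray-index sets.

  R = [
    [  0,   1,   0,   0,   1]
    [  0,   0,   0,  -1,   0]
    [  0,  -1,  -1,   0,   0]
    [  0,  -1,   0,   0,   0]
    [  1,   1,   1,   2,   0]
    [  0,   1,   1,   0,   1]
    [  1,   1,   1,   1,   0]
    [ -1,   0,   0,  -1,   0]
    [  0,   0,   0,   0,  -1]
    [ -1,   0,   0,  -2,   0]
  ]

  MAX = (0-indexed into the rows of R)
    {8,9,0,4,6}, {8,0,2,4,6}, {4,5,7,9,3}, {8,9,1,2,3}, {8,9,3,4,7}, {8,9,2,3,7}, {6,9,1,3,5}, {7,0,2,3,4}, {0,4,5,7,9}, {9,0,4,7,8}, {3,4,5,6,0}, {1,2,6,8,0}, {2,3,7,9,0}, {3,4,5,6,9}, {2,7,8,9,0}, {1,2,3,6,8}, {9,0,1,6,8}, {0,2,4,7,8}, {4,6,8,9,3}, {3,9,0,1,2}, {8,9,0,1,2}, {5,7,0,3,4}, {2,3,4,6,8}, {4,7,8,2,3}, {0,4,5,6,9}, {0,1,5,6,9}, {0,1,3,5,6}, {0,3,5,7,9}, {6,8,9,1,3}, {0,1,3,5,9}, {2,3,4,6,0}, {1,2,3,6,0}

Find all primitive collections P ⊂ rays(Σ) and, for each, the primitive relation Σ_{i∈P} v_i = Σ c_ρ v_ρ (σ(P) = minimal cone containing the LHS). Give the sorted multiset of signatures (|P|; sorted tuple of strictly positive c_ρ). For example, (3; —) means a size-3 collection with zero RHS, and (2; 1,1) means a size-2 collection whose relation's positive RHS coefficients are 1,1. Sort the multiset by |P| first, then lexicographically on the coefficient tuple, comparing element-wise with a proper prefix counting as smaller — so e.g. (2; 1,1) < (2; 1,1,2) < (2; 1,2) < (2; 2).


Δ(Σ) — 10 vertices, 10 min non-faces:

  {1,4}:  v_{1} + v_{4} = v_{6} — sig = (2; 1)
  {1,7}:  v_{1} + v_{7} = v_{9} — sig = (2; 1)
  {2,5}:  v_{2} + v_{5} = v_{0} + v_{3} — sig = (2; 1,1)
  {5,8}:  v_{5} + v_{8} = v_{4} + v_{9} — sig = (2; 1,1)
  {6,7}:  v_{6} + v_{7} = v_{4} + v_{9} — sig = (2; 1,1)
  {0,3,8}:  v_{0} + v_{3} + v_{8} = 0 — sig = (3; —)
  {2,4,9}:  v_{2} + v_{4} + v_{9} = 0 — sig = (3; —)
  {2,6,9}:  v_{2} + v_{6} + v_{9} = v_{1} — sig = (3; 1)
  {0,3,4,9}:  v_{0} + v_{3} + v_{4} + v_{9} = v_{5} — sig = (4; 1)
  {0,3,6,9}:  v_{0} + v_{3} + v_{6} + v_{9} = v_{1} + v_{5} — sig = (4; 1,1)

so the primitive-relation signature multiset is
    |P|=2: 5 collections, coeffs (1), (1), (1,1), (1,1), (1,1)
    |P|=3: 3 collections, coeffs (), (), (1)
    |P|=4: 2 collections, coeffs (1), (1,1)


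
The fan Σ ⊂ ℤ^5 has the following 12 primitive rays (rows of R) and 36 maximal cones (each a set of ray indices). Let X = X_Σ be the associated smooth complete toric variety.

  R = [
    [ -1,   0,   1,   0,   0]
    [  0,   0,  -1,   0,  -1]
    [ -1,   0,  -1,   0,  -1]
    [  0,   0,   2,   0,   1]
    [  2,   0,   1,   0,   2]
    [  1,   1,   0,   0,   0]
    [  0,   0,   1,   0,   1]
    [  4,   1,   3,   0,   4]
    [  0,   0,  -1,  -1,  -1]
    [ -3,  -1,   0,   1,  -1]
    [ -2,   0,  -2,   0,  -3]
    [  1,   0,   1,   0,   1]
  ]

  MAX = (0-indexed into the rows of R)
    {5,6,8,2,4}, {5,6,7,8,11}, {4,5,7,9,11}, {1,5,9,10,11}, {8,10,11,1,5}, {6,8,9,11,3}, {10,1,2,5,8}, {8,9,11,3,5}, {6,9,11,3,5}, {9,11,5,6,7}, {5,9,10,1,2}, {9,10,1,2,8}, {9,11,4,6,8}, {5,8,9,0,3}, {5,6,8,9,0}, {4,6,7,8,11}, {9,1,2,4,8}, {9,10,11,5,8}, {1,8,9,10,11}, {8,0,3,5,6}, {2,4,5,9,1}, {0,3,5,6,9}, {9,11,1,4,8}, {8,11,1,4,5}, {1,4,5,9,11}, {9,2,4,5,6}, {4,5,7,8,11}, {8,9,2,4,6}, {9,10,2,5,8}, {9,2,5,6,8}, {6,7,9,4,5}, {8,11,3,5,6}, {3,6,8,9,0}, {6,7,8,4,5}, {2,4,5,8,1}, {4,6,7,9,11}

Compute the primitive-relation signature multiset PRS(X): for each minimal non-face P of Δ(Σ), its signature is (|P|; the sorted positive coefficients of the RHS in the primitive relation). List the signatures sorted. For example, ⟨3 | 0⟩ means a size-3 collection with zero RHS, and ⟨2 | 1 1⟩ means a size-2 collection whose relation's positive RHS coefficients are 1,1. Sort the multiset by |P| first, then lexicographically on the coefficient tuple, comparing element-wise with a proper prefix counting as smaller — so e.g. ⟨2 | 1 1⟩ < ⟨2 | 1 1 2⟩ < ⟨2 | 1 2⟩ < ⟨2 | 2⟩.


Σ has 24 primitive collections:

  P = {1,6}:  v_{1} + v_{6} = 0  so sig = ⟨2 | 0⟩
  P = {2,11}:  v_{2} + v_{11} = 0  so sig = ⟨2 | 0⟩
  P = {0,11}:  v_{0} + v_{11} = v_{3}  so sig = ⟨2 | 1⟩
  P = {2,3}:  v_{2} + v_{3} = v_{0}  so sig = ⟨2 | 1⟩
  P = {4,10}:  v_{4} + v_{10} = v_{1}  so sig = ⟨2 | 1⟩
  P = {0,4}:  v_{0} + v_{4} = v_{6} + v_{11}  so sig = ⟨2 | 1 1⟩
  P = {7,10}:  v_{7} + v_{10} = v_{5} + v_{11}  so sig = ⟨2 | 1 1⟩
  P = {1,7}:  v_{1} + v_{7} = v_{4} + v_{5} + v_{11}  so sig = ⟨2 | 1 1 1⟩
  P = {2,7}:  v_{2} + v_{7} = v_{4} + v_{5} + v_{6}  so sig = ⟨2 | 1 1 1⟩
  P = {6,10}:  v_{6} + v_{10} = v_{5} + v_{8} + v_{9}  so sig = ⟨2 | 1 1 1⟩
  P = {0,1}:  v_{0} + v_{1} = v_{5} + v_{8} + v_{9} + v_{11}  so sig = ⟨2 | 1 1 1 1⟩
  P = {0,2}:  v_{0} + v_{2} = v_{5} + v_{6} + v_{8} + v_{9}  so sig = ⟨2 | 1 1 1 1⟩
  P = {1,3}:  v_{1} + v_{3} = v_{5} + v_{8} + v_{9} + 2·v_{11}  so sig = ⟨2 | 1 1 1 2⟩
  P = {3,4}:  v_{3} + v_{4} = v_{6} + 2·v_{11}  so sig = ⟨2 | 1 2⟩
  P = {0,7}:  v_{0} + v_{7} = v_{5} + 2·v_{6} + 2·v_{11}  so sig = ⟨2 | 1 2 2⟩
  P = {0,10}:  v_{0} + v_{10} = 2·v_{5} + 2·v_{8} + 2·v_{9} + v_{11}  so sig = ⟨2 | 1 2 2 2⟩
  P = {3,7}:  v_{3} + v_{7} = v_{5} + 2·v_{6} + 3·v_{11}  so sig = ⟨2 | 1 2 3⟩
  P = {3,10}:  v_{3} + v_{10} = 2·v_{5} + 2·v_{8} + 2·v_{9} + 2·v_{11}  so sig = ⟨2 | 2 2 2 2⟩
  P = {7,8,9}:  v_{7} + v_{8} + v_{9} = v_{6} + v_{11}  so sig = ⟨3 | 1 1⟩
  P = {4,5,8,9}:  v_{4} + v_{5} + v_{8} + v_{9} = 0  so sig = ⟨4 | 0⟩
  P = {1,5,8,9}:  v_{1} + v_{5} + v_{8} + v_{9} = v_{10}  so sig = ⟨4 | 1⟩
  P = {4,5,6,11}:  v_{4} + v_{5} + v_{6} + v_{11} = v_{7}  so sig = ⟨4 | 1⟩
  P = {5,6,8,9,11}:  v_{5} + v_{6} + v_{8} + v_{9} + v_{11} = v_{0}  so sig = ⟨5 | 1⟩
  P = {3,5,6,8,9}:  v_{3} + v_{5} + v_{6} + v_{8} + v_{9} = 2·v_{0}  so sig = ⟨5 | 2⟩

Sorted signature multiset PRS(X):
[⟨2 | 0⟩, ⟨2 | 0⟩, ⟨2 | 1⟩, ⟨2 | 1⟩, ⟨2 | 1⟩, ⟨2 | 1 1⟩, ⟨2 | 1 1⟩, ⟨2 | 1 1 1⟩, ⟨2 | 1 1 1⟩, ⟨2 | 1 1 1⟩, ⟨2 | 1 1 1 1⟩, ⟨2 | 1 1 1 1⟩, ⟨2 | 1 1 1 2⟩, ⟨2 | 1 2⟩, ⟨2 | 1 2 2⟩, ⟨2 | 1 2 2 2⟩, ⟨2 | 1 2 3⟩, ⟨2 | 2 2 2 2⟩, ⟨3 | 1 1⟩, ⟨4 | 0⟩, ⟨4 | 1⟩, ⟨4 | 1⟩, ⟨5 | 1⟩, ⟨5 | 2⟩]


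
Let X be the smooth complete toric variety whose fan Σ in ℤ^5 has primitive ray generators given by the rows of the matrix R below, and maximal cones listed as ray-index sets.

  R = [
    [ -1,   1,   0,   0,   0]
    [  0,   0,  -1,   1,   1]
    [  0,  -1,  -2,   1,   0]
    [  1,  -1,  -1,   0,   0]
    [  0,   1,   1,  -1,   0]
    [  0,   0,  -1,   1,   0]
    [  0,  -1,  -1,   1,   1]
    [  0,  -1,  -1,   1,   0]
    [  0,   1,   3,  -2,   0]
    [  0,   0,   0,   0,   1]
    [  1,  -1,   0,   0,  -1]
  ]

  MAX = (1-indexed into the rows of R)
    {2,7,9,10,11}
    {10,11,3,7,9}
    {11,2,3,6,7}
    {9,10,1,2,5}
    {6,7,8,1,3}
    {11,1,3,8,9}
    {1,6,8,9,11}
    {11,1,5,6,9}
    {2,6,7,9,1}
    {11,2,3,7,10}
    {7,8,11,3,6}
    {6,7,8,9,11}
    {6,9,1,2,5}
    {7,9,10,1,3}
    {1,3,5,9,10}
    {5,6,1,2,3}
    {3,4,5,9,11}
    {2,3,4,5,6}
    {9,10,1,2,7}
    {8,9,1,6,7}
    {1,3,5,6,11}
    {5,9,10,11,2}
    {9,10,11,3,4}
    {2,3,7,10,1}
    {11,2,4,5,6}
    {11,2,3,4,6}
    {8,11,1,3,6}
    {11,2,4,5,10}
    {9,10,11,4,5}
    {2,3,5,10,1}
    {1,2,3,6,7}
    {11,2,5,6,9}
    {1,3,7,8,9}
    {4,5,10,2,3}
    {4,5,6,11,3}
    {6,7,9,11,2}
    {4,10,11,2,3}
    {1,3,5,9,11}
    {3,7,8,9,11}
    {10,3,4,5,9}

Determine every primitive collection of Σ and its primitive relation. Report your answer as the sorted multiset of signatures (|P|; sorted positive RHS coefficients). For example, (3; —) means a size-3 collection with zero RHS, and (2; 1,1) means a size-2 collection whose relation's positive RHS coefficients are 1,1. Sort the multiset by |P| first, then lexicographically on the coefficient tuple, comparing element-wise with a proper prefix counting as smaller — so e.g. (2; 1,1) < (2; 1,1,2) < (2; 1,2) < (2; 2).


The 17 primitive collections of Σ (r=11, n=5):

  P={5,8}:  v_{5} + v_{8} = 0  ⇒ sig = (2; —)
  P={5,7}:  v_{5} + v_{7} = v_{10}  ⇒ sig = (2; 1)
  P={6,10}:  v_{6} + v_{10} = v_{2}  ⇒ sig = (2; 1)
  P={8,10}:  v_{8} + v_{10} = v_{7}  ⇒ sig = (2; 1)
  P={1,4}:  v_{1} + v_{4} = v_{3} + v_{5}  ⇒ sig = (2; 1,1)
  P={2,8}:  v_{2} + v_{8} = v_{6} + v_{7}  ⇒ sig = (2; 1,1)
  P={4,8}:  v_{4} + v_{8} = v_{3} + v_{10} + v_{11}  ⇒ sig = (2; 1,1,1)
  P={4,7}:  v_{4} + v_{7} = v_{3} + 2·v_{10} + v_{11}  ⇒ sig = (2; 1,1,2)
  P={1,10,11}:  v_{1} + v_{10} + v_{11} = 0  ⇒ sig = (3; —)
  P={3,6,9}:  v_{3} + v_{6} + v_{9} = 0  ⇒ sig = (3; —)
  P={1,2,11}:  v_{1} + v_{2} + v_{11} = v_{6}  ⇒ sig = (3; 1)
  P={1,7,11}:  v_{1} + v_{7} + v_{11} = v_{8}  ⇒ sig = (3; 1)
  P={2,3,9}:  v_{2} + v_{3} + v_{9} = v_{10}  ⇒ sig = (3; 1)
  P={4,6,9}:  v_{4} + v_{6} + v_{9} = v_{5} + v_{10} + v_{11}  ⇒ sig = (3; 1,1,1)
  P={2,4,9}:  v_{2} + v_{4} + v_{9} = v_{5} + 2·v_{10} + v_{11}  ⇒ sig = (3; 1,1,2)
  P={3,5,10,11}:  v_{3} + v_{5} + v_{10} + v_{11} = v_{4}  ⇒ sig = (4; 1)
  P={2,3,5,11}:  v_{2} + v_{3} + v_{5} + v_{11} = v_{4} + v_{6}  ⇒ sig = (4; 1,1)

so the primitive-relation signature multiset is
[(2; —), (2; 1), (2; 1), (2; 1), (2; 1,1), (2; 1,1), (2; 1,1,1), (2; 1,1,2), (3; —), (3; —), (3; 1), (3; 1), (3; 1), (3; 1,1,1), (3; 1,1,2), (4; 1), (4; 1,1)]


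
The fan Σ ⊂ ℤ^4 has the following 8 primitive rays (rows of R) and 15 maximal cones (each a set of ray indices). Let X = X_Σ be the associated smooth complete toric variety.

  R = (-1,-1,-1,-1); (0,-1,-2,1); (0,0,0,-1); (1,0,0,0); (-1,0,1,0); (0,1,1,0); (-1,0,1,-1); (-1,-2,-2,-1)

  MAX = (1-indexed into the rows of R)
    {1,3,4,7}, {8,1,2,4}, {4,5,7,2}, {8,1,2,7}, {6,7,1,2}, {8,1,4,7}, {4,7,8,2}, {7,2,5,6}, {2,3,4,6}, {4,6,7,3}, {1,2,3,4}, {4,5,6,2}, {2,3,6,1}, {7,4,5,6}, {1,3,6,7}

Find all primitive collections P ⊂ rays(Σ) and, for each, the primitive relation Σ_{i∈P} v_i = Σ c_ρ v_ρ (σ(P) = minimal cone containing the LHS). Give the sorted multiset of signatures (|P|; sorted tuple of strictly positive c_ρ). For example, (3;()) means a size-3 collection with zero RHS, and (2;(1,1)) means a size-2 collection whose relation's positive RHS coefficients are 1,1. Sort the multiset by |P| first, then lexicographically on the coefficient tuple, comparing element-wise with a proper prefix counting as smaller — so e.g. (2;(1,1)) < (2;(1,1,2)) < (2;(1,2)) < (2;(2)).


Primitive collections (9):

  P={3,5}:  v_{3} + v_{5} = v_{7}  →  sig = (2;(1))
  P={6,8}:  v_{6} + v_{8} = v_{1}  →  sig = (2;(1))
  P={1,5}:  v_{1} + v_{5} = v_{2} + 2·v_{7}  →  sig = (2;(1,2))
  P={3,8}:  v_{3} + v_{8} = 2·v_{1} + v_{4}  →  sig = (2;(1,2))
  P={5,8}:  v_{5} + v_{8} = 2·v_{2} + v_{4} + 3·v_{7}  →  sig = (2;(1,2,3))
  P={1,4,6}:  v_{1} + v_{4} + v_{6} = v_{3}  →  sig = (3;(1))
  P={2,3,7}:  v_{2} + v_{3} + v_{7} = v_{1}  →  sig = (3;(1))
  P={2,4,6,7}:  v_{2} + v_{4} + v_{6} + v_{7} = 0  →  sig = (4;())
  P={1,2,4,7}:  v_{1} + v_{2} + v_{4} + v_{7} = v_{8}  →  sig = (4;(1))

Signatures (|P|; sorted positive RHS coefficients), sorted:
    (2;(1))
    (2;(1))
    (2;(1,2))
    (2;(1,2))
    (2;(1,2,3))
    (3;(1))
    (3;(1))
    (4;())
    (4;(1))
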